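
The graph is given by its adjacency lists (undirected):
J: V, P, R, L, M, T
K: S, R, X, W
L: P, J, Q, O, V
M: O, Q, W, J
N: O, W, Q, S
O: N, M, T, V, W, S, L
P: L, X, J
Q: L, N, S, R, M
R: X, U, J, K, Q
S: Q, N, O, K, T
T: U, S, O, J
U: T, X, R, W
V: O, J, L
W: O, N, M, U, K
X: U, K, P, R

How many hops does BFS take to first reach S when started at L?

Level 0: L
Level 1: J, O, P, Q, V
Level 2: M, N, R, S, T, W, X
Level 3: K, U
S first appears at level 2.

2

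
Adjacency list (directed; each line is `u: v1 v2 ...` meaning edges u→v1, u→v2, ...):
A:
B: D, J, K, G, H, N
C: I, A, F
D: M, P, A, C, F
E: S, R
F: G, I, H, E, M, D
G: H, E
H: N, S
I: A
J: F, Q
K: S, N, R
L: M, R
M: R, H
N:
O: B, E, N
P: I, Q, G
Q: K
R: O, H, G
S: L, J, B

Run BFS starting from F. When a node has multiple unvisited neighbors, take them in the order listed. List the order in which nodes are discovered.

F, G, I, H, E, M, D, A, N, S, R, P, C, L, J, B, O, Q, K

Visit F; enqueue G, I, H, E, M, D → queue [G, I, H, E, M, D]
Visit G → queue [I, H, E, M, D]
Visit I; enqueue A → queue [H, E, M, D, A]
Visit H; enqueue N, S → queue [E, M, D, A, N, S]
Visit E; enqueue R → queue [M, D, A, N, S, R]
Visit M → queue [D, A, N, S, R]
Visit D; enqueue P, C → queue [A, N, S, R, P, C]
Visit A → queue [N, S, R, P, C]
Visit N → queue [S, R, P, C]
Visit S; enqueue L, J, B → queue [R, P, C, L, J, B]
Visit R; enqueue O → queue [P, C, L, J, B, O]
Visit P; enqueue Q → queue [C, L, J, B, O, Q]
Visit C → queue [L, J, B, O, Q]
Visit L → queue [J, B, O, Q]
Visit J → queue [B, O, Q]
Visit B; enqueue K → queue [O, Q, K]
Visit O → queue [Q, K]
Visit Q → queue [K]
Visit K → queue []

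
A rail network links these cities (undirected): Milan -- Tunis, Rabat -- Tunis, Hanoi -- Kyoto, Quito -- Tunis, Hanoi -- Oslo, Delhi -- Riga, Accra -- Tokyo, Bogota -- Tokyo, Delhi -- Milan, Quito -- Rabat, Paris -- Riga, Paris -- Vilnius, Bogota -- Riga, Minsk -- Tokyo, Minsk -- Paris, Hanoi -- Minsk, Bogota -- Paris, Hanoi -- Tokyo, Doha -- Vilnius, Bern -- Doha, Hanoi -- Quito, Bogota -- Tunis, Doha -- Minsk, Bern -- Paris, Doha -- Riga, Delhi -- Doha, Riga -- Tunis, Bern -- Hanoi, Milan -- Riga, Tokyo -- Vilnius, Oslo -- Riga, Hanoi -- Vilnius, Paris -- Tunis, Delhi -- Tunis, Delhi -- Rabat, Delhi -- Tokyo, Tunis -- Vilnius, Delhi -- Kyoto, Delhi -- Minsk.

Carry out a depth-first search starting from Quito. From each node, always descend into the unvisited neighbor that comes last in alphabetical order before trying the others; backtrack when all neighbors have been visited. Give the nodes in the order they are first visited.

Quito, Tunis, Vilnius, Tokyo, Minsk, Paris, Riga, Oslo, Hanoi, Kyoto, Delhi, Rabat, Milan, Doha, Bern, Bogota, Accra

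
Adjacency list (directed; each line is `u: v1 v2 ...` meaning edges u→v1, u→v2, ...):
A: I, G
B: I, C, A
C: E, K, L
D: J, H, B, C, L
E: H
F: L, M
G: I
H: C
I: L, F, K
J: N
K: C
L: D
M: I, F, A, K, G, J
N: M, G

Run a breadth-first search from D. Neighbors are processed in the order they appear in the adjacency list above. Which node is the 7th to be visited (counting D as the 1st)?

N

Visit D; enqueue J, H, B, C, L → queue [J, H, B, C, L]
Visit J; enqueue N → queue [H, B, C, L, N]
Visit H → queue [B, C, L, N]
Visit B; enqueue I, A → queue [C, L, N, I, A]
Visit C; enqueue E, K → queue [L, N, I, A, E, K]
Visit L → queue [N, I, A, E, K]
Visit N; enqueue M, G → queue [I, A, E, K, M, G]
Visit I; enqueue F → queue [A, E, K, M, G, F]
Visit A → queue [E, K, M, G, F]
Visit E → queue [K, M, G, F]
Visit K → queue [M, G, F]
Visit M → queue [G, F]
Visit G → queue [F]
Visit F → queue []

Visit order: D, J, H, B, C, L, N, I, A, E, K, M, G, F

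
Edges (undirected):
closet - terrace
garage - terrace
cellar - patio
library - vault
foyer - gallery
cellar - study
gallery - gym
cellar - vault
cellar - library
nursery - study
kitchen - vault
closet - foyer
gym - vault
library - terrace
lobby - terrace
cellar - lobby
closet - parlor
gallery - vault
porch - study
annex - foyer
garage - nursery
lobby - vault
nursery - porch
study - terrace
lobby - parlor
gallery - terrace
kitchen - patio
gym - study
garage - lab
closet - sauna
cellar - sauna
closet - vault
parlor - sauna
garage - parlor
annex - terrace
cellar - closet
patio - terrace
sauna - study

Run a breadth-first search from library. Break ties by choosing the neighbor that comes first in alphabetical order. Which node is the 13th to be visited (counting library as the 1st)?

Visit library; enqueue cellar, terrace, vault → queue [cellar, terrace, vault]
Visit cellar; enqueue closet, lobby, patio, sauna, study → queue [terrace, vault, closet, lobby, patio, sauna, study]
Visit terrace; enqueue annex, gallery, garage → queue [vault, closet, lobby, patio, sauna, study, annex, gallery, garage]
Visit vault; enqueue gym, kitchen → queue [closet, lobby, patio, sauna, study, annex, gallery, garage, gym, kitchen]
Visit closet; enqueue foyer, parlor → queue [lobby, patio, sauna, study, annex, gallery, garage, gym, kitchen, foyer, parlor]
Visit lobby → queue [patio, sauna, study, annex, gallery, garage, gym, kitchen, foyer, parlor]
Visit patio → queue [sauna, study, annex, gallery, garage, gym, kitchen, foyer, parlor]
Visit sauna → queue [study, annex, gallery, garage, gym, kitchen, foyer, parlor]
Visit study; enqueue nursery, porch → queue [annex, gallery, garage, gym, kitchen, foyer, parlor, nursery, porch]
Visit annex → queue [gallery, garage, gym, kitchen, foyer, parlor, nursery, porch]
Visit gallery → queue [garage, gym, kitchen, foyer, parlor, nursery, porch]
Visit garage; enqueue lab → queue [gym, kitchen, foyer, parlor, nursery, porch, lab]
Visit gym → queue [kitchen, foyer, parlor, nursery, porch, lab]
Visit kitchen → queue [foyer, parlor, nursery, porch, lab]
Visit foyer → queue [parlor, nursery, porch, lab]
Visit parlor → queue [nursery, porch, lab]
Visit nursery → queue [porch, lab]
Visit porch → queue [lab]
Visit lab → queue []

Visit order: library, cellar, terrace, vault, closet, lobby, patio, sauna, study, annex, gallery, garage, gym, kitchen, foyer, parlor, nursery, porch, lab

gym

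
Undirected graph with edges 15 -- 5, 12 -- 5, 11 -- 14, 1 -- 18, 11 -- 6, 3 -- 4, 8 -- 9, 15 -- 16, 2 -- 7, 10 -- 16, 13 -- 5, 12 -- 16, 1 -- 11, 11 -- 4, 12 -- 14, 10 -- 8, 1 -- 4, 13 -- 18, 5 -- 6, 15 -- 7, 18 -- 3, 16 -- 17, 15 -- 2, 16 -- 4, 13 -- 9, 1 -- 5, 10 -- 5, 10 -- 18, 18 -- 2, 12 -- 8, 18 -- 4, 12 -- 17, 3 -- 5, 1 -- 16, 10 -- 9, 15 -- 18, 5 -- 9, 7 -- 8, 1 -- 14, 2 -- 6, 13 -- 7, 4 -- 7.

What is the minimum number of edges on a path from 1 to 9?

2

Level 0: 1
Level 1: 4, 5, 11, 14, 16, 18
Level 2: 2, 3, 6, 7, 9, 10, 12, 13, 15, 17
Level 3: 8
9 first appears at level 2.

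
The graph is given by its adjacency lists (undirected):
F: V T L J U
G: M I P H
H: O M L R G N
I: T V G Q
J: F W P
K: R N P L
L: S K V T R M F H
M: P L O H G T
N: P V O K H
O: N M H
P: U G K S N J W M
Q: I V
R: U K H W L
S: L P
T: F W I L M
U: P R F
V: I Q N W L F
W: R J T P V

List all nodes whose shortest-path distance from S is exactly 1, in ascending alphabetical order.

L, P

Level 0: S
Level 1: L, P
Level 2: F, G, H, J, K, M, N, R, T, U, V, W
Level 3: I, O, Q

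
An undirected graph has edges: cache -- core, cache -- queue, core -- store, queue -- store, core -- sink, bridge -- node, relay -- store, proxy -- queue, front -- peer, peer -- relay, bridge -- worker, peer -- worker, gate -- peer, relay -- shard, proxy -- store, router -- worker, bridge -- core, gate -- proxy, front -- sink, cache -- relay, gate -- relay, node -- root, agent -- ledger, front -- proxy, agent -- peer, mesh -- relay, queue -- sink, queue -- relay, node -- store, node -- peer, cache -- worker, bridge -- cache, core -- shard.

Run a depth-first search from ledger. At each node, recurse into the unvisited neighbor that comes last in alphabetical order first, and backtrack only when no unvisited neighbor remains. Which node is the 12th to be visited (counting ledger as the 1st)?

Visit ledger
ledger → agent
agent → peer
peer → worker
worker → router
worker → cache
cache → relay
relay → store
store → queue
queue → sink
sink → front
front → proxy
proxy → gate
sink → core
core → shard
core → bridge
bridge → node
node → root
relay → mesh

Visit order: ledger, agent, peer, worker, router, cache, relay, store, queue, sink, front, proxy, gate, core, shard, bridge, node, root, mesh

proxy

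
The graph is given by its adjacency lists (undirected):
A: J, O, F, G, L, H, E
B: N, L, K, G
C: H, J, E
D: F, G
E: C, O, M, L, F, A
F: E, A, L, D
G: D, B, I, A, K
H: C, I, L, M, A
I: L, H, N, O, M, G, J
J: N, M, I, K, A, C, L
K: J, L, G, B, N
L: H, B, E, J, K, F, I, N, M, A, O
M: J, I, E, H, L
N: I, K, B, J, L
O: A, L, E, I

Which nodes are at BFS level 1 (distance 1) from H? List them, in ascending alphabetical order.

Level 0: H
Level 1: A, C, I, L, M
Level 2: B, E, F, G, J, K, N, O
Level 3: D

A, C, I, L, M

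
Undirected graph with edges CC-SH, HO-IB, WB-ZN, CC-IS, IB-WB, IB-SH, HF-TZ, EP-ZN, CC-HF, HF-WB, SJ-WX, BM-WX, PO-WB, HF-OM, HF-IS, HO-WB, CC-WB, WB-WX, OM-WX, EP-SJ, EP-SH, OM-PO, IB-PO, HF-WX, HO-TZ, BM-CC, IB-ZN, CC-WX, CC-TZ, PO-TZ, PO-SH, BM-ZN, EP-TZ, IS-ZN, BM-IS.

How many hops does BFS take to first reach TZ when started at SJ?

2

Level 0: SJ
Level 1: EP, WX
Level 2: BM, CC, HF, OM, SH, TZ, WB, ZN
Level 3: HO, IB, IS, PO
TZ first appears at level 2.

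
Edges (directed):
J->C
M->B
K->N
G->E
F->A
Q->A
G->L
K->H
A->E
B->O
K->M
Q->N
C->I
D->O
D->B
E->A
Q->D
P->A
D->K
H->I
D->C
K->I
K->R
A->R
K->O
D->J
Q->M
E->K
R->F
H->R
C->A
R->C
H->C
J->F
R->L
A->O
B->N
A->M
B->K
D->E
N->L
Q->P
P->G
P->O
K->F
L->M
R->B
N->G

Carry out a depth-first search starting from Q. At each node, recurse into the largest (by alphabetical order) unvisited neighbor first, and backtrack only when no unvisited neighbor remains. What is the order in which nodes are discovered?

Q -> P -> O -> G -> L -> M -> B -> N -> K -> R -> F -> A -> E -> C -> I -> H -> D -> J

Visit Q
Q → P
P → O
P → G
G → L
L → M
M → B
B → N
B → K
K → R
R → F
F → A
A → E
R → C
C → I
K → H
Q → D
D → J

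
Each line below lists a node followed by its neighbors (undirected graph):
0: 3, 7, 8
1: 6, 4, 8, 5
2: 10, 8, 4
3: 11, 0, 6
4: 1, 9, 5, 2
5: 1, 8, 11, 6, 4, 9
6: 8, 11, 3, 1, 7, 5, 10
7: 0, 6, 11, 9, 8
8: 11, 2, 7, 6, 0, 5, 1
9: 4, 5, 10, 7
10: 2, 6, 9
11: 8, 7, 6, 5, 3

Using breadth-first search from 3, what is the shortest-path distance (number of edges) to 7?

Level 0: 3
Level 1: 0, 6, 11
Level 2: 1, 5, 7, 8, 10
Level 3: 2, 4, 9
7 first appears at level 2.

2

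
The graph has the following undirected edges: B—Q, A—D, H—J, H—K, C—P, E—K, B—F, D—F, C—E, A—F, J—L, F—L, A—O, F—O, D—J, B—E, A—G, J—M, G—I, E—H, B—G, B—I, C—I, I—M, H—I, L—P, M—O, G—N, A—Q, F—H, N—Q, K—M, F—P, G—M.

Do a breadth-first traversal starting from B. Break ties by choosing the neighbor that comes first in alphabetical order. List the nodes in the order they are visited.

B → E → F → G → I → Q → C → H → K → A → D → L → O → P → M → N → J

Visit B; enqueue E, F, G, I, Q → queue [E, F, G, I, Q]
Visit E; enqueue C, H, K → queue [F, G, I, Q, C, H, K]
Visit F; enqueue A, D, L, O, P → queue [G, I, Q, C, H, K, A, D, L, O, P]
Visit G; enqueue M, N → queue [I, Q, C, H, K, A, D, L, O, P, M, N]
Visit I → queue [Q, C, H, K, A, D, L, O, P, M, N]
Visit Q → queue [C, H, K, A, D, L, O, P, M, N]
Visit C → queue [H, K, A, D, L, O, P, M, N]
Visit H; enqueue J → queue [K, A, D, L, O, P, M, N, J]
Visit K → queue [A, D, L, O, P, M, N, J]
Visit A → queue [D, L, O, P, M, N, J]
Visit D → queue [L, O, P, M, N, J]
Visit L → queue [O, P, M, N, J]
Visit O → queue [P, M, N, J]
Visit P → queue [M, N, J]
Visit M → queue [N, J]
Visit N → queue [J]
Visit J → queue []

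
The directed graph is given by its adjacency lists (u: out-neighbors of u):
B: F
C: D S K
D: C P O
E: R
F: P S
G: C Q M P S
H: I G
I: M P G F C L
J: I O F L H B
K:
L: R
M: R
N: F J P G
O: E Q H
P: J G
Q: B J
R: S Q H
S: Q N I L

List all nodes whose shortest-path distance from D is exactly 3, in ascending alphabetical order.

Level 0: D
Level 1: C, O, P
Level 2: E, G, H, J, K, Q, S
Level 3: B, F, I, L, M, N, R

B, F, I, L, M, N, R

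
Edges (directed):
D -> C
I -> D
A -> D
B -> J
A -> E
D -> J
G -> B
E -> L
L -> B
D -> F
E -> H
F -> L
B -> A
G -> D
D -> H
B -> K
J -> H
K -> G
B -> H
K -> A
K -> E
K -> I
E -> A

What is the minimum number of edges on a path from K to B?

2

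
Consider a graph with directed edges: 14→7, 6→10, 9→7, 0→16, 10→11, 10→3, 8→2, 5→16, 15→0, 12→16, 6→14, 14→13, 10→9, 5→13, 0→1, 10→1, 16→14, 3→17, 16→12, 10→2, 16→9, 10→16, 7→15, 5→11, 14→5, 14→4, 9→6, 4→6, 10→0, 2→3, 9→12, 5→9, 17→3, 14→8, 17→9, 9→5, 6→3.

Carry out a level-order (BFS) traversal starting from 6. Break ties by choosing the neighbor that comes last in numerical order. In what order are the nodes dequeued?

Visit 6; enqueue 14, 10, 3 → queue [14, 10, 3]
Visit 14; enqueue 13, 8, 7, 5, 4 → queue [10, 3, 13, 8, 7, 5, 4]
Visit 10; enqueue 16, 11, 9, 2, 1, 0 → queue [3, 13, 8, 7, 5, 4, 16, 11, 9, 2, 1, 0]
Visit 3; enqueue 17 → queue [13, 8, 7, 5, 4, 16, 11, 9, 2, 1, 0, 17]
Visit 13 → queue [8, 7, 5, 4, 16, 11, 9, 2, 1, 0, 17]
Visit 8 → queue [7, 5, 4, 16, 11, 9, 2, 1, 0, 17]
Visit 7; enqueue 15 → queue [5, 4, 16, 11, 9, 2, 1, 0, 17, 15]
Visit 5 → queue [4, 16, 11, 9, 2, 1, 0, 17, 15]
Visit 4 → queue [16, 11, 9, 2, 1, 0, 17, 15]
Visit 16; enqueue 12 → queue [11, 9, 2, 1, 0, 17, 15, 12]
Visit 11 → queue [9, 2, 1, 0, 17, 15, 12]
Visit 9 → queue [2, 1, 0, 17, 15, 12]
Visit 2 → queue [1, 0, 17, 15, 12]
Visit 1 → queue [0, 17, 15, 12]
Visit 0 → queue [17, 15, 12]
Visit 17 → queue [15, 12]
Visit 15 → queue [12]
Visit 12 → queue []

6 → 14 → 10 → 3 → 13 → 8 → 7 → 5 → 4 → 16 → 11 → 9 → 2 → 1 → 0 → 17 → 15 → 12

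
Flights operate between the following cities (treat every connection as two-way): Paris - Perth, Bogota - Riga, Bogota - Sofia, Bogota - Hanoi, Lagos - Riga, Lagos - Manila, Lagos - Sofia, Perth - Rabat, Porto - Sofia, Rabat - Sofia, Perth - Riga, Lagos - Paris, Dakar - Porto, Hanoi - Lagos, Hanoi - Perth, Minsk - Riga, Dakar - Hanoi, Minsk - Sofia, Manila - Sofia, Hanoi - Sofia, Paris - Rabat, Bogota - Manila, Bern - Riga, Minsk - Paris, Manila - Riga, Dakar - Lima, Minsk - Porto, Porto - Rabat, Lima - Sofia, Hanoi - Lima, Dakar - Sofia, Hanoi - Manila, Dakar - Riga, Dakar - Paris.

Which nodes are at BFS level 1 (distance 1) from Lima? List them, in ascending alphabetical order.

Level 0: Lima
Level 1: Dakar, Hanoi, Sofia
Level 2: Bogota, Lagos, Manila, Minsk, Paris, Perth, Porto, Rabat, Riga
Level 3: Bern

Dakar, Hanoi, Sofia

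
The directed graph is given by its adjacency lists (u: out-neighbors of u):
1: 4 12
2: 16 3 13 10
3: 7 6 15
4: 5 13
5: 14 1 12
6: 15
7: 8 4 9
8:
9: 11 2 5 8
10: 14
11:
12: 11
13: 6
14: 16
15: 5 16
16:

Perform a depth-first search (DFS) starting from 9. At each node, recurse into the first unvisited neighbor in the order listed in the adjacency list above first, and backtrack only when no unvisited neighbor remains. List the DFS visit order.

9, 11, 2, 16, 3, 7, 8, 4, 5, 14, 1, 12, 13, 6, 15, 10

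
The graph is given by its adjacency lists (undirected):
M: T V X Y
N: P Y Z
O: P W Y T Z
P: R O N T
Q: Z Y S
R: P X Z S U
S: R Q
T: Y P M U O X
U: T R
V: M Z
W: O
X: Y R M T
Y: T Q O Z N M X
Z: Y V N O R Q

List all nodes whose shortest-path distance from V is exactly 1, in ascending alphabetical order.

M, Z

Level 0: V
Level 1: M, Z
Level 2: N, O, Q, R, T, X, Y
Level 3: P, S, U, W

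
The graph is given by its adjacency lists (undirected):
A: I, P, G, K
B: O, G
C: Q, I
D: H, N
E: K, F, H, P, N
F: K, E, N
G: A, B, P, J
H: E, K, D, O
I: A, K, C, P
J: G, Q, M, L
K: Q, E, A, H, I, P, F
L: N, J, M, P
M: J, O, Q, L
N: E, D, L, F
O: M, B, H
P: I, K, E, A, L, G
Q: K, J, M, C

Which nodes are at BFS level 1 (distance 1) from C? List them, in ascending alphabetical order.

Level 0: C
Level 1: I, Q
Level 2: A, J, K, M, P
Level 3: E, F, G, H, L, O
Level 4: B, D, N

I, Q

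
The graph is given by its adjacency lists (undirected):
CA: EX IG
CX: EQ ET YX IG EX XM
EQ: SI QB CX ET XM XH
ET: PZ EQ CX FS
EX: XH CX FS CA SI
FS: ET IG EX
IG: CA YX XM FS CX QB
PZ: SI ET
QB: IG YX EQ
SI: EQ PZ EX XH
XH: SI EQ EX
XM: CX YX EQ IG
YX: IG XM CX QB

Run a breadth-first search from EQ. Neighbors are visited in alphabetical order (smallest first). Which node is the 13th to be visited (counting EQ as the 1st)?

CA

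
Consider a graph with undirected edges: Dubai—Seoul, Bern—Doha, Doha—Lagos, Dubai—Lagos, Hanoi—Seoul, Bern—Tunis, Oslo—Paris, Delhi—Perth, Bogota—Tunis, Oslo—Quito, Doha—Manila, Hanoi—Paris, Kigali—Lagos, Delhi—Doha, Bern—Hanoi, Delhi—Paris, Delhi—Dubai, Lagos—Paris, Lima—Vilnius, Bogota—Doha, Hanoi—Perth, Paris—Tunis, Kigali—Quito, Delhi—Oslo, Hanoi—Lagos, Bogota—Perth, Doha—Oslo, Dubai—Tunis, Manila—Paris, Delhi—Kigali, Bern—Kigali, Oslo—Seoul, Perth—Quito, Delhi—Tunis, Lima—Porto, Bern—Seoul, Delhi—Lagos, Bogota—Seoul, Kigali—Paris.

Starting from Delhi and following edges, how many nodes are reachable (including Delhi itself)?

15

BFS from Delhi visits: Delhi, Doha, Dubai, Kigali, Lagos, Oslo, Paris, Perth, Tunis, Bern, Bogota, Manila, Seoul, Quito, Hanoi
Reachable nodes: 15 of 18 total.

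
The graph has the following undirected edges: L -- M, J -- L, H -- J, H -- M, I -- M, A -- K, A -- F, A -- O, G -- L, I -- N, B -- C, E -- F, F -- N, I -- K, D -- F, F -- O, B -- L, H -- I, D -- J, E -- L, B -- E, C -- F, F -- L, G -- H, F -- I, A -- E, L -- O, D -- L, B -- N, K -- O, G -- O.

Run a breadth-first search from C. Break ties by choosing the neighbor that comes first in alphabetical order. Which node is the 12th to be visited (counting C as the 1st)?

J

Visit C; enqueue B, F → queue [B, F]
Visit B; enqueue E, L, N → queue [F, E, L, N]
Visit F; enqueue A, D, I, O → queue [E, L, N, A, D, I, O]
Visit E → queue [L, N, A, D, I, O]
Visit L; enqueue G, J, M → queue [N, A, D, I, O, G, J, M]
Visit N → queue [A, D, I, O, G, J, M]
Visit A; enqueue K → queue [D, I, O, G, J, M, K]
Visit D → queue [I, O, G, J, M, K]
Visit I; enqueue H → queue [O, G, J, M, K, H]
Visit O → queue [G, J, M, K, H]
Visit G → queue [J, M, K, H]
Visit J → queue [M, K, H]
Visit M → queue [K, H]
Visit K → queue [H]
Visit H → queue []

Visit order: C, B, F, E, L, N, A, D, I, O, G, J, M, K, H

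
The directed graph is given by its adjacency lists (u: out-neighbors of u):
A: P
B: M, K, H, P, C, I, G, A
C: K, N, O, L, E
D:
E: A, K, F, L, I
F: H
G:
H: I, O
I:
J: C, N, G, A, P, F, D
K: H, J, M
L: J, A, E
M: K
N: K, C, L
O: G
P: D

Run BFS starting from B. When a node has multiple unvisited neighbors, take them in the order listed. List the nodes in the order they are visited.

B, M, K, H, P, C, I, G, A, J, O, D, N, L, E, F

Visit B; enqueue M, K, H, P, C, I, G, A → queue [M, K, H, P, C, I, G, A]
Visit M → queue [K, H, P, C, I, G, A]
Visit K; enqueue J → queue [H, P, C, I, G, A, J]
Visit H; enqueue O → queue [P, C, I, G, A, J, O]
Visit P; enqueue D → queue [C, I, G, A, J, O, D]
Visit C; enqueue N, L, E → queue [I, G, A, J, O, D, N, L, E]
Visit I → queue [G, A, J, O, D, N, L, E]
Visit G → queue [A, J, O, D, N, L, E]
Visit A → queue [J, O, D, N, L, E]
Visit J; enqueue F → queue [O, D, N, L, E, F]
Visit O → queue [D, N, L, E, F]
Visit D → queue [N, L, E, F]
Visit N → queue [L, E, F]
Visit L → queue [E, F]
Visit E → queue [F]
Visit F → queue []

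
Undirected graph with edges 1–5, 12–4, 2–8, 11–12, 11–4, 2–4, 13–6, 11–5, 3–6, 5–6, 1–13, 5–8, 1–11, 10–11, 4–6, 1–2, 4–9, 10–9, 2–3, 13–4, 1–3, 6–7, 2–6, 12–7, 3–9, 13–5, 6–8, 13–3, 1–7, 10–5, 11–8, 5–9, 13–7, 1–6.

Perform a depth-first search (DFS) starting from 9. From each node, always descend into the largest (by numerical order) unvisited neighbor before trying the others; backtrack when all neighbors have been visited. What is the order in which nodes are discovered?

9 → 10 → 11 → 12 → 7 → 13 → 6 → 8 → 5 → 1 → 3 → 2 → 4

Visit 9
9 → 10
10 → 11
11 → 12
12 → 7
7 → 13
13 → 6
6 → 8
8 → 5
5 → 1
1 → 3
3 → 2
2 → 4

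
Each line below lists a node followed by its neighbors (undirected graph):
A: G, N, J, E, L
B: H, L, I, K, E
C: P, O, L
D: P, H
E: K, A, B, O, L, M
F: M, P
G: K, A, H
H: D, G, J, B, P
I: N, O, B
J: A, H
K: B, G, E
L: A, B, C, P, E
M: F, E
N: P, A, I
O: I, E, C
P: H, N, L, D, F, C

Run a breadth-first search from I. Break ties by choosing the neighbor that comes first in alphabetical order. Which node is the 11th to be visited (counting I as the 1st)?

Visit I; enqueue B, N, O → queue [B, N, O]
Visit B; enqueue E, H, K, L → queue [N, O, E, H, K, L]
Visit N; enqueue A, P → queue [O, E, H, K, L, A, P]
Visit O; enqueue C → queue [E, H, K, L, A, P, C]
Visit E; enqueue M → queue [H, K, L, A, P, C, M]
Visit H; enqueue D, G, J → queue [K, L, A, P, C, M, D, G, J]
Visit K → queue [L, A, P, C, M, D, G, J]
Visit L → queue [A, P, C, M, D, G, J]
Visit A → queue [P, C, M, D, G, J]
Visit P; enqueue F → queue [C, M, D, G, J, F]
Visit C → queue [M, D, G, J, F]
Visit M → queue [D, G, J, F]
Visit D → queue [G, J, F]
Visit G → queue [J, F]
Visit J → queue [F]
Visit F → queue []

Visit order: I, B, N, O, E, H, K, L, A, P, C, M, D, G, J, F

C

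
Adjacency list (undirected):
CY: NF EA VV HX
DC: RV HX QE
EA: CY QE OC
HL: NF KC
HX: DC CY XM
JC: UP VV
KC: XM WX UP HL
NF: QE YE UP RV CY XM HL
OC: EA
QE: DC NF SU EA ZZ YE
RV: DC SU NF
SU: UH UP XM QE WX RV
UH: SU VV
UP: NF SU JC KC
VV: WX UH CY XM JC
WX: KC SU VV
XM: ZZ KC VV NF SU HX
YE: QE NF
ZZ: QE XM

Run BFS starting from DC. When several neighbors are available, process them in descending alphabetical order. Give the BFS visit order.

DC RV QE HX SU NF ZZ YE EA XM CY WX UP UH HL OC VV KC JC

Visit DC; enqueue RV, QE, HX → queue [RV, QE, HX]
Visit RV; enqueue SU, NF → queue [QE, HX, SU, NF]
Visit QE; enqueue ZZ, YE, EA → queue [HX, SU, NF, ZZ, YE, EA]
Visit HX; enqueue XM, CY → queue [SU, NF, ZZ, YE, EA, XM, CY]
Visit SU; enqueue WX, UP, UH → queue [NF, ZZ, YE, EA, XM, CY, WX, UP, UH]
Visit NF; enqueue HL → queue [ZZ, YE, EA, XM, CY, WX, UP, UH, HL]
Visit ZZ → queue [YE, EA, XM, CY, WX, UP, UH, HL]
Visit YE → queue [EA, XM, CY, WX, UP, UH, HL]
Visit EA; enqueue OC → queue [XM, CY, WX, UP, UH, HL, OC]
Visit XM; enqueue VV, KC → queue [CY, WX, UP, UH, HL, OC, VV, KC]
Visit CY → queue [WX, UP, UH, HL, OC, VV, KC]
Visit WX → queue [UP, UH, HL, OC, VV, KC]
Visit UP; enqueue JC → queue [UH, HL, OC, VV, KC, JC]
Visit UH → queue [HL, OC, VV, KC, JC]
Visit HL → queue [OC, VV, KC, JC]
Visit OC → queue [VV, KC, JC]
Visit VV → queue [KC, JC]
Visit KC → queue [JC]
Visit JC → queue []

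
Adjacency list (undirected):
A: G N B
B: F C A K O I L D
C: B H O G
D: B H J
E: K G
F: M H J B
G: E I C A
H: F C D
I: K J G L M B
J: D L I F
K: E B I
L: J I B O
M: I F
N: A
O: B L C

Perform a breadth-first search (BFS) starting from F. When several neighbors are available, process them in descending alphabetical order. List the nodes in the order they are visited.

F -> M -> J -> H -> B -> I -> L -> D -> C -> O -> K -> A -> G -> E -> N

Visit F; enqueue M, J, H, B → queue [M, J, H, B]
Visit M; enqueue I → queue [J, H, B, I]
Visit J; enqueue L, D → queue [H, B, I, L, D]
Visit H; enqueue C → queue [B, I, L, D, C]
Visit B; enqueue O, K, A → queue [I, L, D, C, O, K, A]
Visit I; enqueue G → queue [L, D, C, O, K, A, G]
Visit L → queue [D, C, O, K, A, G]
Visit D → queue [C, O, K, A, G]
Visit C → queue [O, K, A, G]
Visit O → queue [K, A, G]
Visit K; enqueue E → queue [A, G, E]
Visit A; enqueue N → queue [G, E, N]
Visit G → queue [E, N]
Visit E → queue [N]
Visit N → queue []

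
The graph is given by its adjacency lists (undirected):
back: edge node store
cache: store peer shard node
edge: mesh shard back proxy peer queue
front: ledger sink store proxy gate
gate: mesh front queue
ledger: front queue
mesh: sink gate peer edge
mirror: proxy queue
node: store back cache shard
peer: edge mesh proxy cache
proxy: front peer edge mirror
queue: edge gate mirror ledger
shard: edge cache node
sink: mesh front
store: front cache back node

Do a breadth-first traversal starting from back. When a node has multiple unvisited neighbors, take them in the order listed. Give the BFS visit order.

back edge node store mesh shard proxy peer queue cache front sink gate mirror ledger

Visit back; enqueue edge, node, store → queue [edge, node, store]
Visit edge; enqueue mesh, shard, proxy, peer, queue → queue [node, store, mesh, shard, proxy, peer, queue]
Visit node; enqueue cache → queue [store, mesh, shard, proxy, peer, queue, cache]
Visit store; enqueue front → queue [mesh, shard, proxy, peer, queue, cache, front]
Visit mesh; enqueue sink, gate → queue [shard, proxy, peer, queue, cache, front, sink, gate]
Visit shard → queue [proxy, peer, queue, cache, front, sink, gate]
Visit proxy; enqueue mirror → queue [peer, queue, cache, front, sink, gate, mirror]
Visit peer → queue [queue, cache, front, sink, gate, mirror]
Visit queue; enqueue ledger → queue [cache, front, sink, gate, mirror, ledger]
Visit cache → queue [front, sink, gate, mirror, ledger]
Visit front → queue [sink, gate, mirror, ledger]
Visit sink → queue [gate, mirror, ledger]
Visit gate → queue [mirror, ledger]
Visit mirror → queue [ledger]
Visit ledger → queue []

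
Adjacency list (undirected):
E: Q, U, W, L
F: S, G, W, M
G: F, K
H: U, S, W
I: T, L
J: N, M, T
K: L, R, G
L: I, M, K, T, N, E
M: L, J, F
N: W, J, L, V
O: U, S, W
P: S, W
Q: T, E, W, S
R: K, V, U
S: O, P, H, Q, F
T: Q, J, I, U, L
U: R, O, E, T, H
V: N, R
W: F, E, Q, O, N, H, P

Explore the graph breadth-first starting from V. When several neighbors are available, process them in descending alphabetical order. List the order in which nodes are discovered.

V R N U K W L J T O H E G Q P F M I S

Visit V; enqueue R, N → queue [R, N]
Visit R; enqueue U, K → queue [N, U, K]
Visit N; enqueue W, L, J → queue [U, K, W, L, J]
Visit U; enqueue T, O, H, E → queue [K, W, L, J, T, O, H, E]
Visit K; enqueue G → queue [W, L, J, T, O, H, E, G]
Visit W; enqueue Q, P, F → queue [L, J, T, O, H, E, G, Q, P, F]
Visit L; enqueue M, I → queue [J, T, O, H, E, G, Q, P, F, M, I]
Visit J → queue [T, O, H, E, G, Q, P, F, M, I]
Visit T → queue [O, H, E, G, Q, P, F, M, I]
Visit O; enqueue S → queue [H, E, G, Q, P, F, M, I, S]
Visit H → queue [E, G, Q, P, F, M, I, S]
Visit E → queue [G, Q, P, F, M, I, S]
Visit G → queue [Q, P, F, M, I, S]
Visit Q → queue [P, F, M, I, S]
Visit P → queue [F, M, I, S]
Visit F → queue [M, I, S]
Visit M → queue [I, S]
Visit I → queue [S]
Visit S → queue []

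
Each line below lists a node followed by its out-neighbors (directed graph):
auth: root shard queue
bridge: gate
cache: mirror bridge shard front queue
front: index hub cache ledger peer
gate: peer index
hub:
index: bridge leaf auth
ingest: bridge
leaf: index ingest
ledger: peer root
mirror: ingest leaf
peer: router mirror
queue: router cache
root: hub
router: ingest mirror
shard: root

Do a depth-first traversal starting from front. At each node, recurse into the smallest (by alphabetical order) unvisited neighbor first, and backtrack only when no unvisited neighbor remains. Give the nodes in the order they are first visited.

Visit front
front → cache
cache → bridge
bridge → gate
gate → index
index → auth
auth → queue
queue → router
router → ingest
router → mirror
mirror → leaf
auth → root
root → hub
auth → shard
gate → peer
front → ledger

front, cache, bridge, gate, index, auth, queue, router, ingest, mirror, leaf, root, hub, shard, peer, ledger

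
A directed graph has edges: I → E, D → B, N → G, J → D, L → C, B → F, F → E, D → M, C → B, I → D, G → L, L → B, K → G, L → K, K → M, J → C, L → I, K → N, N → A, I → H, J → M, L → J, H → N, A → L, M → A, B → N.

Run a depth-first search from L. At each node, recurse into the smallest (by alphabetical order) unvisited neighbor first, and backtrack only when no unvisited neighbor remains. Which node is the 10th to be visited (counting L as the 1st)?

D

Visit L
L → B
B → F
F → E
B → N
N → A
N → G
L → C
L → I
I → D
D → M
I → H
L → J
L → K

Visit order: L, B, F, E, N, A, G, C, I, D, M, H, J, K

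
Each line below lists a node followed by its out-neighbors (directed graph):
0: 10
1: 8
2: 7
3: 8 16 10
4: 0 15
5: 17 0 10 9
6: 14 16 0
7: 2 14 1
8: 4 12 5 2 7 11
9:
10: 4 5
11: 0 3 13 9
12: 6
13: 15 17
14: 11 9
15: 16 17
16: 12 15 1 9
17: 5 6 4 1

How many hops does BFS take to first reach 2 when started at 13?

Level 0: 13
Level 1: 15, 17
Level 2: 1, 4, 5, 6, 16
Level 3: 0, 8, 9, 10, 12, 14
Level 4: 2, 7, 11
Level 5: 3
2 first appears at level 4.

4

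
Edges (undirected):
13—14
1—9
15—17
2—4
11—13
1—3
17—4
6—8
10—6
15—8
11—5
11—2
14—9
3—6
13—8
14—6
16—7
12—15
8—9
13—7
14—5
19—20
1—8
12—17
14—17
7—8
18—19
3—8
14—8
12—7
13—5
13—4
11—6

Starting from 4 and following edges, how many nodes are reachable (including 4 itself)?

17

BFS from 4 visits: 4, 17, 13, 2, 15, 14, 12, 11, 8, 7, 5, 9, 6, 3, 1, 16, 10
Reachable nodes: 17 of 20 total.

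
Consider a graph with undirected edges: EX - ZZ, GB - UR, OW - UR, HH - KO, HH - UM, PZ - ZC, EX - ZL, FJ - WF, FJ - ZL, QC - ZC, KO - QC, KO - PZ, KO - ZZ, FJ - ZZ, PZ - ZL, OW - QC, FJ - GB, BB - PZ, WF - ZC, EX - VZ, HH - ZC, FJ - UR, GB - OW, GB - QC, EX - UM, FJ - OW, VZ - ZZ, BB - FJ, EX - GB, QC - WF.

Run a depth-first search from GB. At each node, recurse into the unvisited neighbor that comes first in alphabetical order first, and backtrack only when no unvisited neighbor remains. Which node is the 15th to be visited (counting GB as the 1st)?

ZZ

Visit GB
GB → EX
EX → UM
UM → HH
HH → KO
KO → PZ
PZ → BB
BB → FJ
FJ → OW
OW → QC
QC → WF
WF → ZC
OW → UR
FJ → ZL
FJ → ZZ
ZZ → VZ

Visit order: GB, EX, UM, HH, KO, PZ, BB, FJ, OW, QC, WF, ZC, UR, ZL, ZZ, VZ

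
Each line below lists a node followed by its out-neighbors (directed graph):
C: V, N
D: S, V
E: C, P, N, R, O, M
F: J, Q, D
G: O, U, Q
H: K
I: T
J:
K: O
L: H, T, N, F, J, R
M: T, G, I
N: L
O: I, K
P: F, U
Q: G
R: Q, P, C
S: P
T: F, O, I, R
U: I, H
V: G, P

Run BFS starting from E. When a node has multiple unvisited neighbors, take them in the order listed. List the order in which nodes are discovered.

E, C, P, N, R, O, M, V, F, U, L, Q, I, K, T, G, J, D, H, S

Visit E; enqueue C, P, N, R, O, M → queue [C, P, N, R, O, M]
Visit C; enqueue V → queue [P, N, R, O, M, V]
Visit P; enqueue F, U → queue [N, R, O, M, V, F, U]
Visit N; enqueue L → queue [R, O, M, V, F, U, L]
Visit R; enqueue Q → queue [O, M, V, F, U, L, Q]
Visit O; enqueue I, K → queue [M, V, F, U, L, Q, I, K]
Visit M; enqueue T, G → queue [V, F, U, L, Q, I, K, T, G]
Visit V → queue [F, U, L, Q, I, K, T, G]
Visit F; enqueue J, D → queue [U, L, Q, I, K, T, G, J, D]
Visit U; enqueue H → queue [L, Q, I, K, T, G, J, D, H]
Visit L → queue [Q, I, K, T, G, J, D, H]
Visit Q → queue [I, K, T, G, J, D, H]
Visit I → queue [K, T, G, J, D, H]
Visit K → queue [T, G, J, D, H]
Visit T → queue [G, J, D, H]
Visit G → queue [J, D, H]
Visit J → queue [D, H]
Visit D; enqueue S → queue [H, S]
Visit H → queue [S]
Visit S → queue []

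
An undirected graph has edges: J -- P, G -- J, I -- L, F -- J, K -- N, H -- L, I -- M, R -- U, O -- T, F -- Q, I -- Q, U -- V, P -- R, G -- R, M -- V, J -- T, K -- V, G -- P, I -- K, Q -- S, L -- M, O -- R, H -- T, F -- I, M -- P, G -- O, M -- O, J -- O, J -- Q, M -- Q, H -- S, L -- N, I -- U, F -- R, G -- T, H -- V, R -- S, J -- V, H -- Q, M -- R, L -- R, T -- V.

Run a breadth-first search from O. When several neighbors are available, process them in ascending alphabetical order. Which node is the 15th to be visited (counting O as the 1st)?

H

Visit O; enqueue G, J, M, R, T → queue [G, J, M, R, T]
Visit G; enqueue P → queue [J, M, R, T, P]
Visit J; enqueue F, Q, V → queue [M, R, T, P, F, Q, V]
Visit M; enqueue I, L → queue [R, T, P, F, Q, V, I, L]
Visit R; enqueue S, U → queue [T, P, F, Q, V, I, L, S, U]
Visit T; enqueue H → queue [P, F, Q, V, I, L, S, U, H]
Visit P → queue [F, Q, V, I, L, S, U, H]
Visit F → queue [Q, V, I, L, S, U, H]
Visit Q → queue [V, I, L, S, U, H]
Visit V; enqueue K → queue [I, L, S, U, H, K]
Visit I → queue [L, S, U, H, K]
Visit L; enqueue N → queue [S, U, H, K, N]
Visit S → queue [U, H, K, N]
Visit U → queue [H, K, N]
Visit H → queue [K, N]
Visit K → queue [N]
Visit N → queue []

Visit order: O, G, J, M, R, T, P, F, Q, V, I, L, S, U, H, K, N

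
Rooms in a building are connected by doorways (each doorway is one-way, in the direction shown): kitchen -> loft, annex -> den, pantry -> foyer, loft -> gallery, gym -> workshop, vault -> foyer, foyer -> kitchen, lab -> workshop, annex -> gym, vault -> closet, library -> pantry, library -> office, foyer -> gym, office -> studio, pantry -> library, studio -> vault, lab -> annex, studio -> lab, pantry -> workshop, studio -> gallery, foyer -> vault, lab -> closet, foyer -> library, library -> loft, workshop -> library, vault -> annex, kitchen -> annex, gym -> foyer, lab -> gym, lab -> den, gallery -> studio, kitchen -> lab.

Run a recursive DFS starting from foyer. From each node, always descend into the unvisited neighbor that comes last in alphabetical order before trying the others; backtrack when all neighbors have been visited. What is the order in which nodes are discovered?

foyer -> vault -> closet -> annex -> gym -> workshop -> library -> pantry -> office -> studio -> lab -> den -> gallery -> loft -> kitchen

Visit foyer
foyer → vault
vault → closet
vault → annex
annex → gym
gym → workshop
workshop → library
library → pantry
library → office
office → studio
studio → lab
lab → den
studio → gallery
library → loft
foyer → kitchen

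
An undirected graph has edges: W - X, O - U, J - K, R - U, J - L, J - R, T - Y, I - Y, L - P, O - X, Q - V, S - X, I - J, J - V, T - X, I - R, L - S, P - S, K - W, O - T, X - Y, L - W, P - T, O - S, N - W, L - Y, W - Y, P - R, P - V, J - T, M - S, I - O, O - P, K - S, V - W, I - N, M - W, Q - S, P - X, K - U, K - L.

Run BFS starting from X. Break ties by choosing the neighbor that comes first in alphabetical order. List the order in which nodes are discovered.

Visit X; enqueue O, P, S, T, W, Y → queue [O, P, S, T, W, Y]
Visit O; enqueue I, U → queue [P, S, T, W, Y, I, U]
Visit P; enqueue L, R, V → queue [S, T, W, Y, I, U, L, R, V]
Visit S; enqueue K, M, Q → queue [T, W, Y, I, U, L, R, V, K, M, Q]
Visit T; enqueue J → queue [W, Y, I, U, L, R, V, K, M, Q, J]
Visit W; enqueue N → queue [Y, I, U, L, R, V, K, M, Q, J, N]
Visit Y → queue [I, U, L, R, V, K, M, Q, J, N]
Visit I → queue [U, L, R, V, K, M, Q, J, N]
Visit U → queue [L, R, V, K, M, Q, J, N]
Visit L → queue [R, V, K, M, Q, J, N]
Visit R → queue [V, K, M, Q, J, N]
Visit V → queue [K, M, Q, J, N]
Visit K → queue [M, Q, J, N]
Visit M → queue [Q, J, N]
Visit Q → queue [J, N]
Visit J → queue [N]
Visit N → queue []

X O P S T W Y I U L R V K M Q J N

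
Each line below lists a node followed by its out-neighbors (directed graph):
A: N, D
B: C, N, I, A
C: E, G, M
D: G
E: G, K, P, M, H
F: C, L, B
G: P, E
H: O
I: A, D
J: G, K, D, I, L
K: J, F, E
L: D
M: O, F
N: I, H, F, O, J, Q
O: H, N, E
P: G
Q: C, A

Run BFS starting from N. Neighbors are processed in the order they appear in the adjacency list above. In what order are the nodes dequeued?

Visit N; enqueue I, H, F, O, J, Q → queue [I, H, F, O, J, Q]
Visit I; enqueue A, D → queue [H, F, O, J, Q, A, D]
Visit H → queue [F, O, J, Q, A, D]
Visit F; enqueue C, L, B → queue [O, J, Q, A, D, C, L, B]
Visit O; enqueue E → queue [J, Q, A, D, C, L, B, E]
Visit J; enqueue G, K → queue [Q, A, D, C, L, B, E, G, K]
Visit Q → queue [A, D, C, L, B, E, G, K]
Visit A → queue [D, C, L, B, E, G, K]
Visit D → queue [C, L, B, E, G, K]
Visit C; enqueue M → queue [L, B, E, G, K, M]
Visit L → queue [B, E, G, K, M]
Visit B → queue [E, G, K, M]
Visit E; enqueue P → queue [G, K, M, P]
Visit G → queue [K, M, P]
Visit K → queue [M, P]
Visit M → queue [P]
Visit P → queue []

N, I, H, F, O, J, Q, A, D, C, L, B, E, G, K, M, P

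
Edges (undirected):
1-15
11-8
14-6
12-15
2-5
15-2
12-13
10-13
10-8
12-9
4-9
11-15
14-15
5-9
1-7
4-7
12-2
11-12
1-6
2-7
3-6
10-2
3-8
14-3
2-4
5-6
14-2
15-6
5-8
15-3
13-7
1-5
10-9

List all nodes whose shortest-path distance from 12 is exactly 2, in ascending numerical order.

Level 0: 12
Level 1: 2, 9, 11, 13, 15
Level 2: 1, 3, 4, 5, 6, 7, 8, 10, 14

1, 3, 4, 5, 6, 7, 8, 10, 14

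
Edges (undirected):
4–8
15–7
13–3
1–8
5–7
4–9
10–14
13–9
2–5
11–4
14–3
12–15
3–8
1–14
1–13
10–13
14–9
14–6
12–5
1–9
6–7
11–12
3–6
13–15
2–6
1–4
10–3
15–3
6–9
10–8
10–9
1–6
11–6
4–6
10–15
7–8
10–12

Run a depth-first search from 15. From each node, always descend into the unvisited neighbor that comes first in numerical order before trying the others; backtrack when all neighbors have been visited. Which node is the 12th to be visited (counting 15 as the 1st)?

Visit 15
15 → 3
3 → 6
6 → 1
1 → 4
4 → 8
8 → 7
7 → 5
5 → 2
5 → 12
12 → 10
10 → 9
9 → 13
9 → 14
12 → 11

Visit order: 15, 3, 6, 1, 4, 8, 7, 5, 2, 12, 10, 9, 13, 14, 11

9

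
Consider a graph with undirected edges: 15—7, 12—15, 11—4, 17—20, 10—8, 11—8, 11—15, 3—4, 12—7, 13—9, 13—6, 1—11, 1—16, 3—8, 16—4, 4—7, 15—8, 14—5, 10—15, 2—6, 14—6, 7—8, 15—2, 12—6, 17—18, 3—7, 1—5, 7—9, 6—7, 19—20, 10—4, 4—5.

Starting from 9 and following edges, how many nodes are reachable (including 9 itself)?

16

BFS from 9 visits: 9, 7, 13, 3, 4, 6, 8, 12, 15, 5, 10, 11, 16, 2, 14, 1
Reachable nodes: 16 of 20 total.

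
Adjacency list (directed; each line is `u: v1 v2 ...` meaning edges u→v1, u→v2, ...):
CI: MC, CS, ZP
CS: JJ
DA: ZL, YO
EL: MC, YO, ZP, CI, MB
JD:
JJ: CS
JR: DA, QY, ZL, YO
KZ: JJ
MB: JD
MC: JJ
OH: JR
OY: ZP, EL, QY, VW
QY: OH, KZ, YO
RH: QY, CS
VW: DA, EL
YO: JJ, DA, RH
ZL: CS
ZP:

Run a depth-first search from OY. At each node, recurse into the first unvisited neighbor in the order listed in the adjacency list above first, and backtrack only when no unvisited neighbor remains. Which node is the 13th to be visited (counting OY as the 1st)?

JR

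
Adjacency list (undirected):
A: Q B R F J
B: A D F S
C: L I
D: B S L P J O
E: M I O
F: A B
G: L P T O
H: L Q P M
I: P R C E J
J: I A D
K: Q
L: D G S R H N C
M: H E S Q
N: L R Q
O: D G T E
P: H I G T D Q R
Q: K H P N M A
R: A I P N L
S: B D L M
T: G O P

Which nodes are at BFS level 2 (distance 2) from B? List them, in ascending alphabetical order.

J, L, M, O, P, Q, R

Level 0: B
Level 1: A, D, F, S
Level 2: J, L, M, O, P, Q, R
Level 3: C, E, G, H, I, K, N, T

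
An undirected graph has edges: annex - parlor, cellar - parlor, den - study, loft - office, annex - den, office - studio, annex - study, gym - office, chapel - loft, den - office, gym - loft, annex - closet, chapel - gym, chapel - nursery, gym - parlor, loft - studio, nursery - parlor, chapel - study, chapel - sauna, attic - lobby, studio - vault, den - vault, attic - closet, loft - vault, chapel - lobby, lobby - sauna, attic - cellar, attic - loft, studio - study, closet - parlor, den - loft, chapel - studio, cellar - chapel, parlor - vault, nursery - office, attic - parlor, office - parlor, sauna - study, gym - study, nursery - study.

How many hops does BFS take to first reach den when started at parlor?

2

Level 0: parlor
Level 1: annex, attic, cellar, closet, gym, nursery, office, vault
Level 2: chapel, den, lobby, loft, studio, study
Level 3: sauna
den first appears at level 2.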